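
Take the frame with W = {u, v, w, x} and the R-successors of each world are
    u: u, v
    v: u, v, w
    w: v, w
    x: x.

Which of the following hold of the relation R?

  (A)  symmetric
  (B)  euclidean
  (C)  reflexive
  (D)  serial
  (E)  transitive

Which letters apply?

A, C, D

(A) symmetric: every R-edge is matched by its reverse.
(B) not euclidean: v R u and v R w but not u R w.
(C) reflexive: each world relates to itself.
(D) serial: every world has an R-successor.
(E) not transitive: u R v and v R w but not u R w.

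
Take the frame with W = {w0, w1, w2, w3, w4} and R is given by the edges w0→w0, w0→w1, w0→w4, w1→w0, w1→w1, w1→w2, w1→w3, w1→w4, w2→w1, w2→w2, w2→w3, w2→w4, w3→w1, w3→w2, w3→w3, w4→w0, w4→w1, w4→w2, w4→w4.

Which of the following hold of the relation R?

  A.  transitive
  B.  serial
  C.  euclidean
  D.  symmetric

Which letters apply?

B, D

(A) not transitive: w0 R w1 and w1 R w2 but not w0 R w2.
(B) serial: every world has an R-successor.
(C) not euclidean: w1 R w0 and w1 R w2 but not w0 R w2.
(D) symmetric: every R-edge is matched by its reverse.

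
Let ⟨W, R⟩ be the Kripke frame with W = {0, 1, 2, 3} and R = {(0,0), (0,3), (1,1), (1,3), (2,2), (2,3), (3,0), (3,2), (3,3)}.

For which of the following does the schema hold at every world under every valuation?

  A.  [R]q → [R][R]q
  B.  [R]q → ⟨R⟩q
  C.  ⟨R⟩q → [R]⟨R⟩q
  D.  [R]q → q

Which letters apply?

R is reflexive: each world relates to itself.
R is not transitive: 0 R 3 and 3 R 2 but not 0 R 2.
R is not euclidean: 1 R 3 and 1 R 1 but not 3 R 1.
R is serial: every world has an R-successor.
(A) axiom 4: valid iff R is transitive. R is not transitive — not valid.
(B) [R]q → ⟨R⟩q is axiom D; it is valid on a frame exactly when R is serial. R is serial, so valid.
(C) ⟨R⟩q → [R]⟨R⟩q (axiom 5) characterises the euclidean frames. R is not euclidean — not valid.
(D) [R]q → q (axiom T) characterises the reflexive frames. R is reflexive — valid.

B, D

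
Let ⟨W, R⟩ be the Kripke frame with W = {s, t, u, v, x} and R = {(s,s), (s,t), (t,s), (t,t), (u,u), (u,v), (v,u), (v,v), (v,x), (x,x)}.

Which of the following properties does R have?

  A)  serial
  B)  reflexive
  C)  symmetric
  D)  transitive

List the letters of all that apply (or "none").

(A) serial: every world has an R-successor.
(B) reflexive: each world relates to itself.
(C) not symmetric: v R x but not x R v.
(D) not transitive: u R v and v R x but not u R x.

A, B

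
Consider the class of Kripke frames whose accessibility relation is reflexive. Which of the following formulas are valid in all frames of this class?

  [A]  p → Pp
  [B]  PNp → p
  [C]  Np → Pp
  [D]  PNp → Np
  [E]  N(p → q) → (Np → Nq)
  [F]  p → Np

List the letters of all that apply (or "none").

A, C, E

A reflexive relation is serial.
(A) p → Pp is the dual of axiom T; it is valid on a frame exactly when R is reflexive. Every such R is reflexive, so valid.
(B) PNp → p is the dual of axiom B, which corresponds to symmetry. Such an R need not be symmetric — not valid.
(C) Np → Pp is axiom D; it is valid on a frame exactly when R is serial. Every such R is serial, so valid.
(D) PNp → Np (the dual of axiom 5) characterises the euclidean frames. Such an R need not be euclidean — not valid.
(E) this is just K, valid on every normal frame.
(F) p → Np (equivalent to ◇p→p) corresponds to R being a subset of the identity. Such an R need not be a subset of the identity, so not valid.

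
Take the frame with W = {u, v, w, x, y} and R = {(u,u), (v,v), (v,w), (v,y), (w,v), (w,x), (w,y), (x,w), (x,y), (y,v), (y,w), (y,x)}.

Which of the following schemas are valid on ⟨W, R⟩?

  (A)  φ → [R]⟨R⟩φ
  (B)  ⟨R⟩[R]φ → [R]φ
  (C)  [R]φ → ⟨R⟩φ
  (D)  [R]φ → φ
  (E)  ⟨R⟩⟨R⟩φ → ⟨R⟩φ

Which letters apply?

A, C

R is not reflexive: not w R w.
R is symmetric: every R-edge is matched by its reverse.
R is not transitive: v R w and w R x but not v R x.
R is not euclidean: w R v and w R x but not v R x.
R is serial: every world has an R-successor.
(A) φ → [R]⟨R⟩φ is axiom B, which corresponds to symmetry. R is symmetric — valid.
(B) ⟨R⟩[R]φ → [R]φ (the dual of axiom 5) characterises the euclidean frames. R is not euclidean — not valid.
(C) [R]φ → ⟨R⟩φ is axiom D, which corresponds to seriality. R is serial — valid.
(D) [R]φ → φ is axiom T; it is valid on a frame exactly when R is reflexive. R is not reflexive, so not valid.
(E) ⟨R⟩⟨R⟩φ → ⟨R⟩φ is the dual of axiom 4; it is valid on a frame exactly when R is transitive. R is not transitive, so not valid.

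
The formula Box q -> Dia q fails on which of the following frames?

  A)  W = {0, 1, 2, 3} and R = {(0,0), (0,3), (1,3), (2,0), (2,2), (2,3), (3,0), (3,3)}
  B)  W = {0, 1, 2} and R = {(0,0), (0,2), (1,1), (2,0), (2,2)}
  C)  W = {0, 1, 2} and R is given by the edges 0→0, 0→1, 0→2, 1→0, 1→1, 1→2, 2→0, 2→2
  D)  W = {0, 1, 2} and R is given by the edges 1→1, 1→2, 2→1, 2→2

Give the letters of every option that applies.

The schema Box q -> Dia q is axiom D; it is valid on a frame iff R is serial.
(A) R is serial (every world has an R-successor), so the schema is valid here.
(B) R is serial (every world has an R-successor), so the schema is valid here.
(C) R is serial (every world has an R-successor), so the schema is valid here.
(D) R is not serial (0 has no R-successor), so the schema fails here.

D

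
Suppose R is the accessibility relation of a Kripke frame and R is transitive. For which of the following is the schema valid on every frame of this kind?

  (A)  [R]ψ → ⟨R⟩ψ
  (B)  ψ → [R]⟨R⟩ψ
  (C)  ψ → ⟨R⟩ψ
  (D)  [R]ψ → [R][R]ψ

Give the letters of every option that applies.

(A) [R]ψ → ⟨R⟩ψ (axiom D) characterises the serial frames. Such an R need not be serial — not valid.
(B) ψ → [R]⟨R⟩ψ is axiom B; it is valid on a frame exactly when R is symmetric. Such an R need not be symmetric, so not valid.
(C) the dual of axiom T: valid iff R is reflexive. Such an R need not be reflexive — not valid.
(D) [R]ψ → [R][R]ψ is axiom 4; it is valid on a frame exactly when R is transitive. Every such R is transitive, so valid.

D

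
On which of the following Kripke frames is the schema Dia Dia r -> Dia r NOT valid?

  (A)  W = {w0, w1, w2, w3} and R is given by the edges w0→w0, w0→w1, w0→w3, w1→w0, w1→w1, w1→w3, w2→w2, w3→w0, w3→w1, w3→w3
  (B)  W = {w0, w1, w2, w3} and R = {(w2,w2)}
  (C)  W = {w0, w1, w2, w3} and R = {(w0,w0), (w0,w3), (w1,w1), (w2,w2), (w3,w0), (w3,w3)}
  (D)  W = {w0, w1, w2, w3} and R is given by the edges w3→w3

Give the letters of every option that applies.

none

The schema Dia Dia r -> Dia r is the dual of axiom 4; it is valid on a frame iff R is transitive.
(A) R is transitive (R is closed under composition), so the schema is valid here.
(B) R is transitive (R is closed under composition), so the schema is valid here.
(C) R is transitive (R is closed under composition), so the schema is valid here.
(D) R is transitive (R is closed under composition), so the schema is valid here.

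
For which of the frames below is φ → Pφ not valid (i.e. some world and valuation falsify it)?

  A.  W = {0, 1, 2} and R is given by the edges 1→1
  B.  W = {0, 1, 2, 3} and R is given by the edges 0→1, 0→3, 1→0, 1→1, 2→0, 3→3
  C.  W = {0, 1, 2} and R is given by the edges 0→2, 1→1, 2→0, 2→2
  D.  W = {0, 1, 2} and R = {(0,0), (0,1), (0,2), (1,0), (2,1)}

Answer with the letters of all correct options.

A, B, C, D

The schema φ → Pφ is the dual of axiom T; it is valid on a frame iff R is reflexive.
(A) R is not reflexive (not 0 R 0), so the schema fails here.
(B) R is not reflexive (not 0 R 0), so the schema fails here.
(C) R is not reflexive (not 0 R 0), so the schema fails here.
(D) R is not reflexive (not 1 R 1), so the schema fails here.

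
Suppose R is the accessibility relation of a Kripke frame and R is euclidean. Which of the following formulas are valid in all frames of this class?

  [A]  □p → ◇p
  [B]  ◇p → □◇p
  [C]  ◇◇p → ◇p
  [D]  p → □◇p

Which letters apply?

(A) □p → ◇p (axiom D) characterises the serial frames. Such an R need not be serial — not valid.
(B) ◇p → □◇p is axiom 5, which corresponds to the euclidean property. Every such R is euclidean — valid.
(C) ◇◇p → ◇p is the dual of axiom 4; it is valid on a frame exactly when R is transitive. Such an R need not be transitive, so not valid.
(D) p → □◇p (axiom B) characterises the symmetric frames. Such an R need not be symmetric — not valid.

B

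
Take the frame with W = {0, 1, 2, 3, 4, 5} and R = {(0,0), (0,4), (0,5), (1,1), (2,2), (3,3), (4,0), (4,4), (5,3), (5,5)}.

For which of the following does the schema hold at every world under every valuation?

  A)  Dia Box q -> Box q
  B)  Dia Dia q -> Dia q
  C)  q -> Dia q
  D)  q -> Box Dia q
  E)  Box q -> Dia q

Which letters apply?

R is reflexive: each world relates to itself.
R is not symmetric: 0 R 5 but not 5 R 0.
R is not transitive: 0 R 5 and 5 R 3 but not 0 R 3.
R is not euclidean: 0 R 4 and 0 R 5 but not 4 R 5.
R is serial: every world has an R-successor.
(A) Dia Box q -> Box q (the dual of axiom 5) characterises the euclidean frames. R is not euclidean — not valid.
(B) the dual of axiom 4: valid iff R is transitive. R is not transitive — not valid.
(C) q -> Dia q is the dual of axiom T; it is valid on a frame exactly when R is reflexive. R is reflexive, so valid.
(D) q -> Box Dia q is axiom B; it is valid on a frame exactly when R is symmetric. R is not symmetric, so not valid.
(E) Box q -> Dia q (axiom D) characterises the serial frames. R is serial — valid.

C, E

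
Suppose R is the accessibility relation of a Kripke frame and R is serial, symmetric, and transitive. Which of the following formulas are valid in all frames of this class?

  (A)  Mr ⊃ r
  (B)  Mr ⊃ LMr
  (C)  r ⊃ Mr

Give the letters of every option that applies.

A serial symmetric transitive relation is reflexive (take any v with uRv; symmetry gives vRu and transitivity gives uRu), hence an equivalence relation.
(A) Mr ⊃ r is valid only on frames where every R-edge is a self-loop. Such an R need not be a subset of the identity — not valid.
(B) Mr ⊃ LMr is axiom 5; it is valid on a frame exactly when R is euclidean. Every such R is euclidean, so valid.
(C) the dual of axiom T: valid iff R is reflexive. Every such R is reflexive — valid.

B, C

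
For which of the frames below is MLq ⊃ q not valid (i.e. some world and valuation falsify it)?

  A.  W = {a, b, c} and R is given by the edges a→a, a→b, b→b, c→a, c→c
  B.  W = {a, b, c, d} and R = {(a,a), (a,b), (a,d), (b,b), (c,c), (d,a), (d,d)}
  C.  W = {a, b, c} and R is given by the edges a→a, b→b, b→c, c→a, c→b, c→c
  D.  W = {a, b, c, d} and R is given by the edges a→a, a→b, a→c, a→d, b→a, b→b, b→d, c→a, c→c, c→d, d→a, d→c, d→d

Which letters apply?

A, B, C, D

The schema MLq ⊃ q is the dual of axiom B; it is valid on a frame iff R is symmetric.
(A) R is not symmetric (a R b but not b R a), so the schema fails here.
(B) R is not symmetric (a R b but not b R a), so the schema fails here.
(C) R is not symmetric (c R a but not a R c), so the schema fails here.
(D) R is not symmetric (b R d but not d R b), so the schema fails here.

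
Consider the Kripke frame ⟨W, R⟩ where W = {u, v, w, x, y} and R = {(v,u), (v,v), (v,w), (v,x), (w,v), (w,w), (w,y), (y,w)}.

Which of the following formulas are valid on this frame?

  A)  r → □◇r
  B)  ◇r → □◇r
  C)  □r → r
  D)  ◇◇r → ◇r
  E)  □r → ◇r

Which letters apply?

none

R is not reflexive: not u R u.
R is not symmetric: v R u but not u R v.
R is not transitive: v R w and w R y but not v R y.
R is not euclidean: v R u and v R v but not u R v.
R is not serial: u has no R-successor.
(A) r → □◇r (axiom B) characterises the symmetric frames. R is not symmetric — not valid.
(B) axiom 5: valid iff R is euclidean. R is not euclidean — not valid.
(C) □r → r (axiom T) characterises the reflexive frames. R is not reflexive — not valid.
(D) ◇◇r → ◇r (the dual of axiom 4) characterises the transitive frames. R is not transitive — not valid.
(E) □r → ◇r is axiom D, which corresponds to seriality. R is not serial — not valid.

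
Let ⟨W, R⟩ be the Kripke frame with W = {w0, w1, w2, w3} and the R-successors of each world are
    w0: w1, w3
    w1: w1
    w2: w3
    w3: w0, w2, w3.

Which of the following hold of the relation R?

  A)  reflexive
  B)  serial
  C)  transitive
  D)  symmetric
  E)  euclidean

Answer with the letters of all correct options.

B

(A) not reflexive: not w0 R w0.
(B) serial: every world has an R-successor.
(C) not transitive: w0 R w3 and w3 R w0 but not w0 R w0.
(D) not symmetric: w0 R w1 but not w1 R w0.
(E) not euclidean: w0 R w1 and w0 R w3 but not w1 R w3.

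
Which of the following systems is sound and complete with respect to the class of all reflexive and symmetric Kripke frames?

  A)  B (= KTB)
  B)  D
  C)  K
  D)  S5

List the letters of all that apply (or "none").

A

(A) B (= KTB) is determined by exactly this class.
(B) D is determined by the class of serial frames.
(C) K is determined by the class of arbitrary frames.
(D) S5 is determined by the class of reflexive, symmetric, and transitive frames.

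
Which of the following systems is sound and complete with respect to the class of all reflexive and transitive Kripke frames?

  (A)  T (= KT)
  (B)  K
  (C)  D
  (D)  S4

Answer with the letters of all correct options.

(A) T (= KT) is determined by the class of reflexive frames.
(B) K is determined by the class of arbitrary frames.
(C) D is determined by the class of serial frames.
(D) S4 is determined by exactly this class.

D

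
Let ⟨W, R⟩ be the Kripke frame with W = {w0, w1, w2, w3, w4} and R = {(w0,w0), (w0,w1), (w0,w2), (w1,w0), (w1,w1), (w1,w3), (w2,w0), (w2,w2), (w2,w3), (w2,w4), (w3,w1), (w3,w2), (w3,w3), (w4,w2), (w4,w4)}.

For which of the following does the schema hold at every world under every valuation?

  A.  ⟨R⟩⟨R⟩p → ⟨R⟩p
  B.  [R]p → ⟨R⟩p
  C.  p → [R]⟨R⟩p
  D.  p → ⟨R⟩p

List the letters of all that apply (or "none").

B, C, D

R is reflexive: each world relates to itself.
R is symmetric: every R-edge is matched by its reverse.
R is not transitive: w0 R w1 and w1 R w3 but not w0 R w3.
R is serial: every world has an R-successor.
(A) ⟨R⟩⟨R⟩p → ⟨R⟩p is the dual of axiom 4, which corresponds to transitivity. R is not transitive — not valid.
(B) [R]p → ⟨R⟩p is axiom D; it is valid on a frame exactly when R is serial. R is serial, so valid.
(C) axiom B: valid iff R is symmetric. R is symmetric — valid.
(D) the dual of axiom T: valid iff R is reflexive. R is reflexive — valid.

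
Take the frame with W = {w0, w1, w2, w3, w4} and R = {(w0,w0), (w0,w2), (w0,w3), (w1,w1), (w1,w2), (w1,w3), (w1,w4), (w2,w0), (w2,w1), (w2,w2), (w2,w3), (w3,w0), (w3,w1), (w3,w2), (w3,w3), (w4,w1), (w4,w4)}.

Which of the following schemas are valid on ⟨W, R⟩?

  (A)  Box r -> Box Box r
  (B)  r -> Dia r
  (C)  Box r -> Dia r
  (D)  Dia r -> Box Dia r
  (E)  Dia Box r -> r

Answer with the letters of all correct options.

R is reflexive: each world relates to itself.
R is symmetric: every R-edge is matched by its reverse.
R is not transitive: w0 R w2 and w2 R w1 but not w0 R w1.
R is not euclidean: w1 R w2 and w1 R w4 but not w2 R w4.
R is serial: every world has an R-successor.
(A) Box r -> Box Box r (axiom 4) characterises the transitive frames. R is not transitive — not valid.
(B) r -> Dia r is the dual of axiom T, which corresponds to reflexivity. R is reflexive — valid.
(C) Box r -> Dia r (axiom D) characterises the serial frames. R is serial — valid.
(D) axiom 5: valid iff R is euclidean. R is not euclidean — not valid.
(E) Dia Box r -> r is the dual of axiom B, which corresponds to symmetry. R is symmetric — valid.

B, C, E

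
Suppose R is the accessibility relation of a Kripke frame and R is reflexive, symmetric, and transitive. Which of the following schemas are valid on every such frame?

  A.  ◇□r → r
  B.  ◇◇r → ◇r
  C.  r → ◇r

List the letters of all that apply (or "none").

A relation that is reflexive, symmetric, and transitive is also euclidean and serial.
(A) ◇□r → r is the dual of axiom B, which corresponds to symmetry. Every such R is symmetric — valid.
(B) ◇◇r → ◇r is the dual of axiom 4, which corresponds to transitivity. Every such R is transitive — valid.
(C) r → ◇r is the dual of axiom T, which corresponds to reflexivity. Every such R is reflexive — valid.

A, B, C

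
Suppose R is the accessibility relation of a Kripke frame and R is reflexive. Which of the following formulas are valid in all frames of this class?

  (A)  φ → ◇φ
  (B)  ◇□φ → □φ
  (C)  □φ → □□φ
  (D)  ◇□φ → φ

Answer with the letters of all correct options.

A

A reflexive relation is serial.
(A) φ → ◇φ is the dual of axiom T; it is valid on a frame exactly when R is reflexive. Every such R is reflexive, so valid.
(B) ◇□φ → □φ (the dual of axiom 5) characterises the euclidean frames. Such an R need not be euclidean — not valid.
(C) □φ → □□φ is axiom 4; it is valid on a frame exactly when R is transitive. Such an R need not be transitive, so not valid.
(D) the dual of axiom B: valid iff R is symmetric. Such an R need not be symmetric — not valid.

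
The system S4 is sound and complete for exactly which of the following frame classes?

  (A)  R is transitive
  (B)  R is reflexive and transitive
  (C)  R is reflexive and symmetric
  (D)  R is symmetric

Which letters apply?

(A) this class determines K4, not S4.
(B) S4 is sound and complete for exactly this class.
(C) this class determines B (= KTB), not S4.
(D) this class determines KB, not S4.

B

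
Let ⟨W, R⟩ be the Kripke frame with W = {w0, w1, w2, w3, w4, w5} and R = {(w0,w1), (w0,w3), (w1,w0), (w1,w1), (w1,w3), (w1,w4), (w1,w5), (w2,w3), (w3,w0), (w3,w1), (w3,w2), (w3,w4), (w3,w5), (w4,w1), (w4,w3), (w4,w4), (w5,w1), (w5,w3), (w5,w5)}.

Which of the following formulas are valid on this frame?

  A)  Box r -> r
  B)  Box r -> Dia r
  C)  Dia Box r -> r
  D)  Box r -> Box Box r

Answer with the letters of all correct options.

B, C

R is not reflexive: not w0 R w0.
R is symmetric: every R-edge is matched by its reverse.
R is not transitive: w0 R w1 and w1 R w0 but not w0 R w0.
R is serial: every world has an R-successor.
(A) Box r -> r is axiom T; it is valid on a frame exactly when R is reflexive. R is not reflexive, so not valid.
(B) Box r -> Dia r is axiom D; it is valid on a frame exactly when R is serial. R is serial, so valid.
(C) Dia Box r -> r is the dual of axiom B, which corresponds to symmetry. R is symmetric — valid.
(D) Box r -> Box Box r (axiom 4) characterises the transitive frames. R is not transitive — not valid.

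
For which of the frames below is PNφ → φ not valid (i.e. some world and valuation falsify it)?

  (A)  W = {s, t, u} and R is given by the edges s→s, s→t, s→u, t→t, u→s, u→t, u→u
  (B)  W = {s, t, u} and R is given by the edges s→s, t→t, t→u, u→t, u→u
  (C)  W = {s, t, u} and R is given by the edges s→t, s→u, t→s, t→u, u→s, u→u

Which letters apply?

The schema PNφ → φ is the dual of axiom B; it is valid on a frame iff R is symmetric.
(A) R is not symmetric (s R t but not t R s), so the schema fails here.
(B) R is symmetric (every R-edge is matched by its reverse), so the schema is valid here.
(C) R is not symmetric (t R u but not u R t), so the schema fails here.

A, C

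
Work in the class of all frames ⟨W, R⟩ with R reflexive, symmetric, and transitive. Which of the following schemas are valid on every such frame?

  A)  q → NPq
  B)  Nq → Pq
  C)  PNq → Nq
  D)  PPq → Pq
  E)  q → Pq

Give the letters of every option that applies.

A, B, C, D, E

A relation that is reflexive, symmetric, and transitive is also euclidean and serial.
(A) q → NPq (axiom B) characterises the symmetric frames. Every such R is symmetric — valid.
(B) Nq → Pq (axiom D) characterises the serial frames. Every such R is serial — valid.
(C) PNq → Nq (the dual of axiom 5) characterises the euclidean frames. Every such R is euclidean — valid.
(D) the dual of axiom 4: valid iff R is transitive. Every such R is transitive — valid.
(E) q → Pq is the dual of axiom T; it is valid on a frame exactly when R is reflexive. Every such R is reflexive, so valid.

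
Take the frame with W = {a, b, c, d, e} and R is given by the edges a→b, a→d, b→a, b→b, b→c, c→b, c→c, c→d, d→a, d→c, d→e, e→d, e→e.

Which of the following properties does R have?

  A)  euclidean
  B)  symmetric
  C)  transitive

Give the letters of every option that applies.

B

(A) not euclidean: a R b and a R d but not b R d.
(B) symmetric: every R-edge is matched by its reverse.
(C) not transitive: a R b and b R a but not a R a.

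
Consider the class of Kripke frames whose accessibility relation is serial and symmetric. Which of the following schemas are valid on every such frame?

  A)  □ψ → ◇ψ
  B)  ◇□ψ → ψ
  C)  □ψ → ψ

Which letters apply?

A, B

(A) □ψ → ◇ψ is axiom D, which corresponds to seriality. Every such R is serial — valid.
(B) the dual of axiom B: valid iff R is symmetric. Every such R is symmetric — valid.
(C) axiom T: valid iff R is reflexive. Such an R need not be reflexive — not valid.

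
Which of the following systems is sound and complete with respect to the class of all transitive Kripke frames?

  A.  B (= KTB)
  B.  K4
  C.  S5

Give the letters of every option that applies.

B

(A) B (= KTB) is determined by the class of reflexive and symmetric frames.
(B) K4 is determined by exactly this class.
(C) S5 is determined by the class of reflexive, symmetric, and transitive frames.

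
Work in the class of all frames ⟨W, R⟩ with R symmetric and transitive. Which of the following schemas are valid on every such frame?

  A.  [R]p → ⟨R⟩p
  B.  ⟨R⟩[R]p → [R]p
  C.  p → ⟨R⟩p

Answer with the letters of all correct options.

B

A symmetric transitive relation is euclidean (uRv and uRw give vRu by symmetry, then vRw by transitivity).
(A) axiom D: valid iff R is serial. Such an R need not be serial — not valid.
(B) the dual of axiom 5: valid iff R is euclidean. Every such R is euclidean — valid.
(C) p → ⟨R⟩p is the dual of axiom T, which corresponds to reflexivity. Such an R need not be reflexive — not valid.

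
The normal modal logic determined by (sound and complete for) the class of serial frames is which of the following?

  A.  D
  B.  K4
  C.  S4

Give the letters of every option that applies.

A

(A) D is determined by exactly this class.
(B) K4 is determined by the class of transitive frames.
(C) S4 is determined by the class of reflexive and transitive frames.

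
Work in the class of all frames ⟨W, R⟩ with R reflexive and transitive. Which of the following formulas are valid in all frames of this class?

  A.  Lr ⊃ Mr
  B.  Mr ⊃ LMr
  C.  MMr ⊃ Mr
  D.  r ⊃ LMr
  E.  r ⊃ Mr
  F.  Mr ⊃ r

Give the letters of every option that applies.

A, C, E

Reflexive relations are serial.
(A) Lr ⊃ Mr (axiom D) characterises the serial frames. Every such R is serial — valid.
(B) axiom 5: valid iff R is euclidean. Such an R need not be euclidean — not valid.
(C) MMr ⊃ Mr (the dual of axiom 4) characterises the transitive frames. Every such R is transitive — valid.
(D) r ⊃ LMr is axiom B, which corresponds to symmetry. Such an R need not be symmetric — not valid.
(E) the dual of axiom T: valid iff R is reflexive. Every such R is reflexive — valid.
(F) Mr ⊃ r is the converse of T; it holds exactly when R ⊆ identity. Such an R need not be a subset of the identity — not valid.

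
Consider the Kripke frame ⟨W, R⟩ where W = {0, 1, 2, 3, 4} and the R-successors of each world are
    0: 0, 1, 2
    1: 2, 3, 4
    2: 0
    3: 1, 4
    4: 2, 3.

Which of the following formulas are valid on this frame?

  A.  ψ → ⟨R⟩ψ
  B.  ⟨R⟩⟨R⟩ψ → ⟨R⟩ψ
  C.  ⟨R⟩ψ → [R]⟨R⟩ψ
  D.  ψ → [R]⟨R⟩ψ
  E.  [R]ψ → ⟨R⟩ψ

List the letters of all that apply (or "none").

E

R is not reflexive: not 1 R 1.
R is not symmetric: 0 R 1 but not 1 R 0.
R is not transitive: 0 R 1 and 1 R 3 but not 0 R 3.
R is not euclidean: 0 R 1 and 0 R 0 but not 1 R 0.
R is serial: every world has an R-successor.
(A) ψ → ⟨R⟩ψ is the dual of axiom T; it is valid on a frame exactly when R is reflexive. R is not reflexive, so not valid.
(B) the dual of axiom 4: valid iff R is transitive. R is not transitive — not valid.
(C) axiom 5: valid iff R is euclidean. R is not euclidean — not valid.
(D) axiom B: valid iff R is symmetric. R is not symmetric — not valid.
(E) [R]ψ → ⟨R⟩ψ (axiom D) characterises the serial frames. R is serial — valid.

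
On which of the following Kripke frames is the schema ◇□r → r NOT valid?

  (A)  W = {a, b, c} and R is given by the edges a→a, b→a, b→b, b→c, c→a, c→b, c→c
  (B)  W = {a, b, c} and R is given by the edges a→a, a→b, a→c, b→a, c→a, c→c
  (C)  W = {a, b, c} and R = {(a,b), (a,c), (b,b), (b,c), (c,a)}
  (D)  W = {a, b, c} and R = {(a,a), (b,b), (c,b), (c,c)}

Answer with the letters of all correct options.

A, C, D

The schema ◇□r → r is the dual of axiom B; it is valid on a frame iff R is symmetric.
(A) R is not symmetric (b R a but not a R b), so the schema fails here.
(B) R is symmetric (every R-edge is matched by its reverse), so the schema is valid here.
(C) R is not symmetric (a R b but not b R a), so the schema fails here.
(D) R is not symmetric (c R b but not b R c), so the schema fails here.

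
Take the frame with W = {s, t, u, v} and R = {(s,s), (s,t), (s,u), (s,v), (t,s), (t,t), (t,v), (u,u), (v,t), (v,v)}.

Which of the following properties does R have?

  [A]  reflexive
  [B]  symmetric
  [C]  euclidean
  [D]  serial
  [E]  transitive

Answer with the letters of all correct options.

(A) reflexive: each world relates to itself.
(B) not symmetric: s R u but not u R s.
(C) not euclidean: s R t and s R u but not t R u.
(D) serial: every world has an R-successor.
(E) not transitive: t R s and s R u but not t R u.

A, D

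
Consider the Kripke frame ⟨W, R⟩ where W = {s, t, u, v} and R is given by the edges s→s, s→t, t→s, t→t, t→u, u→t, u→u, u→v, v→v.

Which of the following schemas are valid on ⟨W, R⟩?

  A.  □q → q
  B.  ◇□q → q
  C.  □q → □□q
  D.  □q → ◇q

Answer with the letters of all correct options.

A, D

R is reflexive: each world relates to itself.
R is not symmetric: u R v but not v R u.
R is not transitive: s R t and t R u but not s R u.
R is serial: every world has an R-successor.
(A) □q → q is axiom T; it is valid on a frame exactly when R is reflexive. R is reflexive, so valid.
(B) ◇□q → q is the dual of axiom B, which corresponds to symmetry. R is not symmetric — not valid.
(C) □q → □□q is axiom 4, which corresponds to transitivity. R is not transitive — not valid.
(D) axiom D: valid iff R is serial. R is serial — valid.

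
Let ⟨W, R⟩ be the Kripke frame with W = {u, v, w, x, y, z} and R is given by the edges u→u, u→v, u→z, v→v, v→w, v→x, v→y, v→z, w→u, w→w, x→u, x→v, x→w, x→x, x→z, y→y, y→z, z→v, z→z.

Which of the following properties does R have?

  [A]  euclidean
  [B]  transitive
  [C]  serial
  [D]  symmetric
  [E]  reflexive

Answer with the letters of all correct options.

C, E

(A) not euclidean: u R v and u R u but not v R u.
(B) not transitive: u R v and v R w but not u R w.
(C) serial: every world has an R-successor.
(D) not symmetric: u R v but not v R u.
(E) reflexive: each world relates to itself.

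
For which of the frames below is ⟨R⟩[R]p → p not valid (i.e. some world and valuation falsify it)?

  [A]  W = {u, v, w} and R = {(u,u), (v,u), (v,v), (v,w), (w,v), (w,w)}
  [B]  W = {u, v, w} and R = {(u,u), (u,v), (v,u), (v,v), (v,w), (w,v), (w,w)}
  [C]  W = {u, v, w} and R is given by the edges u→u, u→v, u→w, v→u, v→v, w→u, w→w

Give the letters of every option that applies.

The schema ⟨R⟩[R]p → p is the dual of axiom B; it is valid on a frame iff R is symmetric.
(A) R is not symmetric (v R u but not u R v), so the schema fails here.
(B) R is symmetric (every R-edge is matched by its reverse), so the schema is valid here.
(C) R is symmetric (every R-edge is matched by its reverse), so the schema is valid here.

A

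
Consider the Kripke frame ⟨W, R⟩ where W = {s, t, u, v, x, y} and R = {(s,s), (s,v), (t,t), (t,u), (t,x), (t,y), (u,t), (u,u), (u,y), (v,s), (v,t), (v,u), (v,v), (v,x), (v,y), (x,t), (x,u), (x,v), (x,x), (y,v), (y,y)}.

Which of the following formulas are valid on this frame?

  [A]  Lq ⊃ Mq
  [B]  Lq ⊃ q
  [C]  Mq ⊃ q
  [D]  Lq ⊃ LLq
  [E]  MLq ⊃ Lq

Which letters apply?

R is reflexive: each world relates to itself.
R is not transitive: s R v and v R t but not s R t.
R is not euclidean: t R u and t R x but not u R x.
R is serial: every world has an R-successor.
R is not a subset of the identity: s R v with s ≠ v.
(A) Lq ⊃ Mq (axiom D) characterises the serial frames. R is serial — valid.
(B) Lq ⊃ q is axiom T; it is valid on a frame exactly when R is reflexive. R is reflexive, so valid.
(C) Mq ⊃ q (the converse of T) corresponds to R being a subset of the identity. Here R ⊄ identity, so not valid.
(D) axiom 4: valid iff R is transitive. R is not transitive — not valid.
(E) MLq ⊃ Lq (the dual of axiom 5) characterises the euclidean frames. R is not euclidean — not valid.

A, B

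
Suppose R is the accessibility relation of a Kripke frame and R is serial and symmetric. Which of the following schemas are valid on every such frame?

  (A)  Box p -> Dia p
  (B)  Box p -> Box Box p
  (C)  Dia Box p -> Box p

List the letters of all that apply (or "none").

A

(A) axiom D: valid iff R is serial. Every such R is serial — valid.
(B) Box p -> Box Box p (axiom 4) characterises the transitive frames. Such an R need not be transitive — not valid.
(C) the dual of axiom 5: valid iff R is euclidean. Such an R need not be euclidean — not valid.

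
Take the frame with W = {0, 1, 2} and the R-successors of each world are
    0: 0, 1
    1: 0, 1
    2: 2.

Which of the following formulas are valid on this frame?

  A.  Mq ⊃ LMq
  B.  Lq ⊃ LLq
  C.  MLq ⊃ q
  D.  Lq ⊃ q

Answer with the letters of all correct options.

A, B, C, D

R is reflexive: each world relates to itself.
R is symmetric: every R-edge is matched by its reverse.
R is transitive: R is closed under composition.
R is euclidean: any two R-successors of the same world are R-related.
(A) Mq ⊃ LMq (axiom 5) characterises the euclidean frames. R is euclidean — valid.
(B) Lq ⊃ LLq is axiom 4, which corresponds to transitivity. R is transitive — valid.
(C) MLq ⊃ q is the dual of axiom B, which corresponds to symmetry. R is symmetric — valid.
(D) axiom T: valid iff R is reflexive. R is reflexive — valid.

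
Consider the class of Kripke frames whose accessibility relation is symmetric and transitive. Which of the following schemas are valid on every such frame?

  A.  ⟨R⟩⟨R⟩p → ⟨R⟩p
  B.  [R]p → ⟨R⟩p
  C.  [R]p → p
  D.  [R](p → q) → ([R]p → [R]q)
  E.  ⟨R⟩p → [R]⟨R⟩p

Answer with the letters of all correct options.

A, D, E

A symmetric transitive relation is euclidean (uRv and uRw give vRu by symmetry, then vRw by transitivity).
(A) the dual of axiom 4: valid iff R is transitive. Every such R is transitive — valid.
(B) [R]p → ⟨R⟩p is axiom D; it is valid on a frame exactly when R is serial. Such an R need not be serial, so not valid.
(C) [R]p → p (axiom T) characterises the reflexive frames. Such an R need not be reflexive — not valid.
(D) this is just K, valid on every normal frame.
(E) ⟨R⟩p → [R]⟨R⟩p (axiom 5) characterises the euclidean frames. Every such R is euclidean — valid.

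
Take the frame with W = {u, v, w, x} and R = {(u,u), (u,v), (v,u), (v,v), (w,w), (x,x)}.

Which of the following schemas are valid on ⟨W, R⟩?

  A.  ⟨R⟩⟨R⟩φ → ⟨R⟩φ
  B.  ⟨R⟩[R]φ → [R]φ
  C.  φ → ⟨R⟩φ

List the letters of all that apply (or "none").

R is reflexive: each world relates to itself.
R is transitive: R is closed under composition.
R is euclidean: any two R-successors of the same world are R-related.
(A) ⟨R⟩⟨R⟩φ → ⟨R⟩φ is the dual of axiom 4; it is valid on a frame exactly when R is transitive. R is transitive, so valid.
(B) ⟨R⟩[R]φ → [R]φ is the dual of axiom 5; it is valid on a frame exactly when R is euclidean. R is euclidean, so valid.
(C) φ → ⟨R⟩φ is the dual of axiom T, which corresponds to reflexivity. R is reflexive — valid.

A, B, C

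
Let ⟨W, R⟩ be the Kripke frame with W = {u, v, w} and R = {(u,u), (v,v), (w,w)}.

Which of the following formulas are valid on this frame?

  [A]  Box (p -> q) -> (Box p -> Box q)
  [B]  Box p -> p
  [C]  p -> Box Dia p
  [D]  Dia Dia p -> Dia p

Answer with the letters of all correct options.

A, B, C, D

R is reflexive: each world relates to itself.
R is symmetric: every R-edge is matched by its reverse.
R is transitive: R is closed under composition.
(A) Box (p -> q) -> (Box p -> Box q) is the K axiom; it holds on all frames — valid.
(B) Box p -> p is axiom T; it is valid on a frame exactly when R is reflexive. R is reflexive, so valid.
(C) p -> Box Dia p is axiom B, which corresponds to symmetry. R is symmetric — valid.
(D) Dia Dia p -> Dia p is the dual of axiom 4, which corresponds to transitivity. R is transitive — valid.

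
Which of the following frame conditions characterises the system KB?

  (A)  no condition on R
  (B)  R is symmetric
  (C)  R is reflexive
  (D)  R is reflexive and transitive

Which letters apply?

B

(A) this class determines K, not KB.
(B) KB is sound and complete for exactly this class.
(C) this class determines T (= KT), not KB.
(D) this class determines S4, not KB.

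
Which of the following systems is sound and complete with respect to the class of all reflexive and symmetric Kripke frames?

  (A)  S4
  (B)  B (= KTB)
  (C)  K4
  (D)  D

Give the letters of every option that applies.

B

(A) S4 is determined by the class of reflexive and transitive frames.
(B) B (= KTB) is determined by exactly this class.
(C) K4 is determined by the class of transitive frames.
(D) D is determined by the class of serial frames.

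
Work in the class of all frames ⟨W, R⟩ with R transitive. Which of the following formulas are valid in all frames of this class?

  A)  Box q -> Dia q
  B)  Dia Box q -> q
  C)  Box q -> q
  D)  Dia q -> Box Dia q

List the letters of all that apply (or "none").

(A) Box q -> Dia q is axiom D, which corresponds to seriality. Such an R need not be serial — not valid.
(B) Dia Box q -> q is the dual of axiom B; it is valid on a frame exactly when R is symmetric. Such an R need not be symmetric, so not valid.
(C) Box q -> q is axiom T; it is valid on a frame exactly when R is reflexive. Such an R need not be reflexive, so not valid.
(D) Dia q -> Box Dia q (axiom 5) characterises the euclidean frames. Such an R need not be euclidean — not valid.

none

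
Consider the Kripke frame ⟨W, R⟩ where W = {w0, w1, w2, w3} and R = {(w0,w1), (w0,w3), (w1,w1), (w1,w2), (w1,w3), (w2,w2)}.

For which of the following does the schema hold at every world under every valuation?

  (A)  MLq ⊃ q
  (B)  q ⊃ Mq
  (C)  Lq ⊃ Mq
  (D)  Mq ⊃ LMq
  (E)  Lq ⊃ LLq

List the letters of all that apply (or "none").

R is not reflexive: not w0 R w0.
R is not symmetric: w0 R w1 but not w1 R w0.
R is not transitive: w0 R w1 and w1 R w2 but not w0 R w2.
R is not euclidean: w0 R w3 and w0 R w1 but not w3 R w1.
R is not serial: w3 has no R-successor.
(A) the dual of axiom B: valid iff R is symmetric. R is not symmetric — not valid.
(B) q ⊃ Mq is the dual of axiom T, which corresponds to reflexivity. R is not reflexive — not valid.
(C) axiom D: valid iff R is serial. R is not serial — not valid.
(D) Mq ⊃ LMq (axiom 5) characterises the euclidean frames. R is not euclidean — not valid.
(E) Lq ⊃ LLq is axiom 4; it is valid on a frame exactly when R is transitive. R is not transitive, so not valid.

none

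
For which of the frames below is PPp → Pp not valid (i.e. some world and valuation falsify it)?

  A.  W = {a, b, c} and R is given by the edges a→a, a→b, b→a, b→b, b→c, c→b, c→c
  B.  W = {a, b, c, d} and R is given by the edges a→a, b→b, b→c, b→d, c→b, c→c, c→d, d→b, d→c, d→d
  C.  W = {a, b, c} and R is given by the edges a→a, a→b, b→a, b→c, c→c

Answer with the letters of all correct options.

A, C

The schema PPp → Pp is the dual of axiom 4; it is valid on a frame iff R is transitive.
(A) R is not transitive (a R b and b R c but not a R c), so the schema fails here.
(B) R is transitive (R is closed under composition), so the schema is valid here.
(C) R is not transitive (a R b and b R c but not a R c), so the schema fails here.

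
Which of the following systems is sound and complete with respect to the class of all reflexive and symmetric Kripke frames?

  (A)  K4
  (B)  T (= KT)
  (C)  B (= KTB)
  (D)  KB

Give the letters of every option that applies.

(A) K4 is determined by the class of transitive frames.
(B) T (= KT) is determined by the class of reflexive frames.
(C) B (= KTB) is determined by exactly this class.
(D) KB is determined by the class of symmetric frames.

C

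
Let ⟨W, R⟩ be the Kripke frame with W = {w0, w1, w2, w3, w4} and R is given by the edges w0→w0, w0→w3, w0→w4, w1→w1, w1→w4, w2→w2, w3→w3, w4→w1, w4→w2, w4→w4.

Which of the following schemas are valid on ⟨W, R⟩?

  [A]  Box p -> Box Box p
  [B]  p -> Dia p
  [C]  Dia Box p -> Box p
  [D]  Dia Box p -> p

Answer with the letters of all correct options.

B

R is reflexive: each world relates to itself.
R is not symmetric: w0 R w3 but not w3 R w0.
R is not transitive: w0 R w4 and w4 R w1 but not w0 R w1.
R is not euclidean: w0 R w3 and w0 R w0 but not w3 R w0.
(A) axiom 4: valid iff R is transitive. R is not transitive — not valid.
(B) p -> Dia p (the dual of axiom T) characterises the reflexive frames. R is reflexive — valid.
(C) Dia Box p -> Box p is the dual of axiom 5, which corresponds to the euclidean property. R is not euclidean — not valid.
(D) Dia Box p -> p is the dual of axiom B, which corresponds to symmetry. R is not symmetric — not valid.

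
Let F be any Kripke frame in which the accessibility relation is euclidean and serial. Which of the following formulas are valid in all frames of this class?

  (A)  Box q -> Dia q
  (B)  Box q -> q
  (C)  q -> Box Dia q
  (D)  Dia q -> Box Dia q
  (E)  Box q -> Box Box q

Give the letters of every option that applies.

(A) Box q -> Dia q is axiom D, which corresponds to seriality. Every such R is serial — valid.
(B) Box q -> q (axiom T) characterises the reflexive frames. Such an R need not be reflexive — not valid.
(C) q -> Box Dia q is axiom B; it is valid on a frame exactly when R is symmetric. Such an R need not be symmetric, so not valid.
(D) Dia q -> Box Dia q (axiom 5) characterises the euclidean frames. Every such R is euclidean — valid.
(E) Box q -> Box Box q is axiom 4, which corresponds to transitivity. Such an R need not be transitive — not valid.

A, D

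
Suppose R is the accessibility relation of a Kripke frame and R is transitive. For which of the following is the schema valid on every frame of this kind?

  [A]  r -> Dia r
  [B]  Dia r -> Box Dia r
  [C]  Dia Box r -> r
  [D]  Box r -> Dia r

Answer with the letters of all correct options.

(A) the dual of axiom T: valid iff R is reflexive. Such an R need not be reflexive — not valid.
(B) Dia r -> Box Dia r (axiom 5) characterises the euclidean frames. Such an R need not be euclidean — not valid.
(C) Dia Box r -> r is the dual of axiom B; it is valid on a frame exactly when R is symmetric. Such an R need not be symmetric, so not valid.
(D) axiom D: valid iff R is serial. Such an R need not be serial — not valid.

none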